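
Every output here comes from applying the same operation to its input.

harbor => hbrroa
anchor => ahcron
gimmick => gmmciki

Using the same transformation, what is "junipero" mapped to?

The pattern: swap each adjacent pair of characters (1↔2, 3↔4, ...), then move the first character to the end.
Working it through for "junipero": intermediate "ujinepor", final "jineporu".

jineporu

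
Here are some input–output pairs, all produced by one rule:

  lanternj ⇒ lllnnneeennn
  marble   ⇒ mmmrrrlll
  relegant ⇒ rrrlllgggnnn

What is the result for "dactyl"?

dddcccyyy

What's happening: keep every other character starting from the first (positions 1st, 3rd, 5th, ...), then repeat every character 3 times.
Applying that to "dactyl" gives "dddcccyyy".
(Check on "lanternj": → "lnen" → "lllnnneeennn" ✓)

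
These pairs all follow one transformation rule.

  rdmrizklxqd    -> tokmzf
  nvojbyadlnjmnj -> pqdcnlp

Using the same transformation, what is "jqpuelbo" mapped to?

What's happening: keep every other character starting from the first (positions 1st, 3rd, 5th, ...), then shift every letter 2 places forward in the alphabet (wrapping around).
Applying that to "jqpuelbo" gives "lrgd".

lrgd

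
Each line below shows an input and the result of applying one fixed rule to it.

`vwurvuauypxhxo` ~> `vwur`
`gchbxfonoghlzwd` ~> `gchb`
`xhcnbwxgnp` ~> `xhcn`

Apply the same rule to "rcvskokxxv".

rcvs

Rule — keep only the first 4 characters.
So "rcvskokxxv" becomes "rcvs".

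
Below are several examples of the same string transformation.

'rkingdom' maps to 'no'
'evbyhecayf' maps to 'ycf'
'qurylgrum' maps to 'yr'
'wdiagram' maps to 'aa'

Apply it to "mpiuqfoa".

uo

In each case the input is transformed by: delete the first character, then keep one character in every 3, starting at position 3 (positions 3rd, 6th, 9th, ...).
Applying both steps to "mpiuqfoa": "piuqfoa", then "uo".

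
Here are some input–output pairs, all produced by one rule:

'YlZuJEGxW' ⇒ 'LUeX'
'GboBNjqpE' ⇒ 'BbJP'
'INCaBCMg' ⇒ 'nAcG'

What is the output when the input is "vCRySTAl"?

cYtL

The transformation: keep every other character starting from the second (positions 2nd, 4th, 6th, ...), then flip the case of every letter.
Applying that to "vCRySTAl" gives "cYtL".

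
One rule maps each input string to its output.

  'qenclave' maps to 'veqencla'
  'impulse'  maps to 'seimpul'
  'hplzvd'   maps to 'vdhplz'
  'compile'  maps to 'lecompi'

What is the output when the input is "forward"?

Looking at the pairs, the operation is to move the last 2 characters to the front (rotate right by 2).
"forward" → "rdforwa".

rdforwa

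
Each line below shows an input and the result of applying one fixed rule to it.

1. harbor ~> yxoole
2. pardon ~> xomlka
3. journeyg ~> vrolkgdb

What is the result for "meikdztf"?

wqjhfcba

Each output is the input with this applied: shift every letter 3 places backward in the alphabet (wrapping around), then sort the characters into reverse alphabetical order.
Starting from "meikdztf": after the first operation, "jbfhawqc"; after the second, "wqjhfcba".
(Check on "journeyg": → "glrokbvd" → "vrolkgdb" ✓)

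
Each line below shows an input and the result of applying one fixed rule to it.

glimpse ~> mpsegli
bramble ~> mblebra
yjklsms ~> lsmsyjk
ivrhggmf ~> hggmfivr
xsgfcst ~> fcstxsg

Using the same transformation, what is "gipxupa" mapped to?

The rule is to move the first 3 characters to the end (rotate left by 3).
On "gipxupa" that produces "xupagip".

xupagip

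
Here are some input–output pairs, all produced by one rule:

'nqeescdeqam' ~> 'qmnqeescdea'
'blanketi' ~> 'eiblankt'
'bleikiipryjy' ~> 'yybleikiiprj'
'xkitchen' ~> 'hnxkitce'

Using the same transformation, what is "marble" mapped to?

bemarl

The transformation: move the last 2 characters to the front (rotate right by 2), then swap the first and last characters.
On "marble": the first step gives "lemarb", and the second then gives "bemarl".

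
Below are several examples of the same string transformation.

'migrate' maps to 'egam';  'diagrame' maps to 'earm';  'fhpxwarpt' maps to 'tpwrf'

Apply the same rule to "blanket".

Looking at the pairs, the operation is to swap the first and last characters, then keep every other character starting from the first (positions 1st, 3rd, 5th, ...).
Working it through for "blanket": intermediate "tlankeb", final "takb".

takb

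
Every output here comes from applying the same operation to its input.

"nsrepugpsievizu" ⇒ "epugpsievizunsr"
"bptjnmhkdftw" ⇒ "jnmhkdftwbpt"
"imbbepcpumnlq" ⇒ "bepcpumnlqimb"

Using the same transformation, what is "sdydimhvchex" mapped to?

dimhvchexsdy

What's happening: move the first 3 characters to the end (rotate left by 3).
Applying that to "sdydimhvchex" gives "dimhvchexsdy".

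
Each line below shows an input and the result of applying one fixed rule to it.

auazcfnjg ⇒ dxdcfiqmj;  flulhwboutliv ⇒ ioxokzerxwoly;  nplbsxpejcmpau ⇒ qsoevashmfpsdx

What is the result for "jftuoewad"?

miwxrhzdg

The transformation: shift every letter 3 places forward in the alphabet (wrapping around).
Applying that to "jftuoewad" gives "miwxrhzdg".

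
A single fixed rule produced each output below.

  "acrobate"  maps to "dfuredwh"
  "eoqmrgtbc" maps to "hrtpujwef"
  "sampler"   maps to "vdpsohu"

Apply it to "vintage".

ylqwdjh

The rule is to shift every letter 3 places forward in the alphabet (wrapping around).
Doing the same to "vintage": "ylqwdjh".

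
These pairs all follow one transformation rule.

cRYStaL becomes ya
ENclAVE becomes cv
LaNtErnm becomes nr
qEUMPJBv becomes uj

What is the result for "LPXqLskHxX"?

Each output is the input with this applied: keep one character in every 3, starting at position 3 (positions 3rd, 6th, 9th, ...), then convert every letter to lowercase.
For "LPXqLskHxX", step one produces "Xsx"; step two turns that into "xsx".
(Check on "ENclAVE": → "cV" → "cv" ✓)

xsx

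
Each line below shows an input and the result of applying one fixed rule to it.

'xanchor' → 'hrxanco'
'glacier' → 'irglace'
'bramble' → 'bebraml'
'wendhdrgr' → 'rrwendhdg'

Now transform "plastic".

Rule — move the last 2 characters to the front (rotate right by 2), then swap the first and last characters.
Doing the same to "plastic": "tcplasi".

tcplasi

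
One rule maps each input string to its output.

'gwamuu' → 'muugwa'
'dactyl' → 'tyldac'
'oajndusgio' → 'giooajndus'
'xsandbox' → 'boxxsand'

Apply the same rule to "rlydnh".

dnhrly

The pattern: move the last 3 characters to the front (rotate right by 3).
So "rlydnh" becomes "dnhrly".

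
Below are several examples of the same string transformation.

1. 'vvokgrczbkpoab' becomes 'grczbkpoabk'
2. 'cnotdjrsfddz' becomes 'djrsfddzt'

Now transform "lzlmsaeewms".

saeewmsm

Looking at the pairs, the operation is to delete the first 3 characters, then move the first character to the end.
Starting from "lzlmsaeewms": after the first operation, "msaeewms"; after the second, "saeewmsm".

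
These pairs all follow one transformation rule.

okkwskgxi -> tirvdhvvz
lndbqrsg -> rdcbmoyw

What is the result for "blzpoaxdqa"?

The pattern: reverse the string, then shift every letter 11 places forward in the alphabet (wrapping around).
Working it through for "blzpoaxdqa": intermediate "aqdxaopzlb", final "lboilzakwm".

lboilzakwm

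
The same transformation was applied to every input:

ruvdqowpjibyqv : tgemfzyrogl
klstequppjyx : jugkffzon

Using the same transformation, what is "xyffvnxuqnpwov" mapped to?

vldnkgdfmel

Rule — shift every letter 10 places backward in the alphabet (wrapping around), then delete the first 3 characters.
Applying both steps to "xyffvnxuqnpwov": "novvldnkgdfmel", then "vldnkgdfmel".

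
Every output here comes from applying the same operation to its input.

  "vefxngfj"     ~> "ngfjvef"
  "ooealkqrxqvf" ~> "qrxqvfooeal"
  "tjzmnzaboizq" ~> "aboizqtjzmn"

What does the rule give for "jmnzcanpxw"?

anpxwjmnz

What's happening: swap the front and back halves of the string, then delete the last character.
Working it through for "jmnzcanpxw": intermediate "anpxwjmnzc", final "anpxwjmnz".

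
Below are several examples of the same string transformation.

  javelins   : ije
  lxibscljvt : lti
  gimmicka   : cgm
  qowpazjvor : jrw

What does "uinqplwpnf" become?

Rule — swap the front and back halves of the string, then keep one character in every 3, starting at position 2 (positions 2nd, 5th, 8th, ...).
Starting from "uinqplwpnf": after the first operation, "lwpnfuinqp"; after the second, "wfn".
(Check on "lxibscljvt": → "cljvtlxibs" → "lti" ✓)

wfn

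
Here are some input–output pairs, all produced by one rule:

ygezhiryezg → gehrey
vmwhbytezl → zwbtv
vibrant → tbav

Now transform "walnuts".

sluw

In each case the input is transformed by: keep every other character starting from the first (positions 1st, 3rd, 5th, ...), then swap the first and last characters.
Applying both steps to "walnuts": "wlus", then "sluw".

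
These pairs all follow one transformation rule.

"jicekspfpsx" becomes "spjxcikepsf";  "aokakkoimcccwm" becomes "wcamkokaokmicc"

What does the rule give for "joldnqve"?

Looking at the pairs, the operation is to move the last 3 characters to the front (rotate right by 3), then swap each adjacent pair of characters (1↔2, 3↔4, ...).
Starting from "joldnqve": after the first operation, "qvejoldn"; after the second, "vqjelond".

vqjelond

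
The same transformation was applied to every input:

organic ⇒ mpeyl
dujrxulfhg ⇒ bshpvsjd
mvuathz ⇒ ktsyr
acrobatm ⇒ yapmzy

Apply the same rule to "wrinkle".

upgli

Looking at the pairs, the operation is to delete the last 2 characters, then shift every letter 2 places backward in the alphabet (wrapping around).
Applying both steps to "wrinkle": "wrink", then "upgli".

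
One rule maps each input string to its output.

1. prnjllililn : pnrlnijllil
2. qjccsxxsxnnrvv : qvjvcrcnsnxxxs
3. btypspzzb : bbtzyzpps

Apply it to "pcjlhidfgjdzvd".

pdcvjzldhjigdf

The rule is to take characters alternately from the front and the back (1st, last, 2nd, 2nd-last, ...).
Doing the same to "pcjlhidfgjdzvd": "pdcvjzldhjigdf".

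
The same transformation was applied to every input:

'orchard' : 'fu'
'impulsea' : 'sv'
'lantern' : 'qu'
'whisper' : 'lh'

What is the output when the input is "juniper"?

qh

Each output is the input with this applied: keep one character in every 3, starting at position 3 (positions 3rd, 6th, 9th, ...), then shift every letter 3 places forward in the alphabet (wrapping around).
Working it through for "juniper": intermediate "ne", final "qh".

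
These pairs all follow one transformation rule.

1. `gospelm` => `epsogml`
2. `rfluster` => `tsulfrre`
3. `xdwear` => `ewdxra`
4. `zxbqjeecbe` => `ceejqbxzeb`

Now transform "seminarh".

animeshr

What's happening: move the last 2 characters to the front (rotate right by 2), then reverse the string.
On "seminarh": the first step gives "rhsemina", and the second then gives "animeshr".
(Check on "rfluster": → "errflust" → "tsulfrre" ✓)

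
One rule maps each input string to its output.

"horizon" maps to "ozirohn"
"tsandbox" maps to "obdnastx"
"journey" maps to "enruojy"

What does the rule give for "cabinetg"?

tenibacg

Looking at the pairs, the operation is to move the last character to the front, then reverse the string.
For "cabinetg", step one produces "gcabinet"; step two turns that into "tenibacg".
(Check on "journey": → "yjourne" → "enruojy" ✓)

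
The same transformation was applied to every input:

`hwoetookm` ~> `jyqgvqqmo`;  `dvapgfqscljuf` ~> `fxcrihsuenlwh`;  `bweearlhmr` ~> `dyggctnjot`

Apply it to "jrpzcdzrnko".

Each output is the input with this applied: shift every letter 2 places forward in the alphabet (wrapping around).
"jrpzcdzrnko" → "ltrbefbtpmq".

ltrbefbtpmq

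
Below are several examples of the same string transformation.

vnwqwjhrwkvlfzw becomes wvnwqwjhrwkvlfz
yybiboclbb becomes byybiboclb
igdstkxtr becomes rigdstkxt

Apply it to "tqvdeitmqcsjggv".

Each output is the input with this applied: move the last character to the front.
On "tqvdeitmqcsjggv" that produces "vtqvdeitmqcsjgg".

vtqvdeitmqcsjgg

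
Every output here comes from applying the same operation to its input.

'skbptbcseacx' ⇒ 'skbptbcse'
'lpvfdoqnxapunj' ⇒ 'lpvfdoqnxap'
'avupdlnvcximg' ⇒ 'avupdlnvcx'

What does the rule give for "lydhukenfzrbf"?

lydhukenfz

Looking at the pairs, the operation is to delete the last 3 characters.
On "lydhukenfzrbf" that produces "lydhukenfz".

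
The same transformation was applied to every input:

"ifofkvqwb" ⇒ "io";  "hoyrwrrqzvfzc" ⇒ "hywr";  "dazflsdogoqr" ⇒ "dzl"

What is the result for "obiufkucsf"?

oi

The pattern: keep every other character starting from the first (positions 1st, 3rd, 5th, ...), then delete the last 3 characters.
On "obiufkucsf": the first step gives "oifus", and the second then gives "oi".
(Check on "dazflsdogoqr": → "dzldgq" → "dzl" ✓)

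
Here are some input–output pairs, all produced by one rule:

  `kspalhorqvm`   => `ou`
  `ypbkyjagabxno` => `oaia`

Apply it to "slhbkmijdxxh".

The transformation: shift every letter 1 place backward in the alphabet (wrapping around), then keep only the vowels.
For "slhbkmijdxxh", step one produces "rkgajlhicwwg"; step two turns that into "ai".

ai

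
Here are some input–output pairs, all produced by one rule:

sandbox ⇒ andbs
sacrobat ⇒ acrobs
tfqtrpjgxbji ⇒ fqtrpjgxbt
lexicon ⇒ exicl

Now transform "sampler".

ampls

The pattern: delete the last 2 characters, then move the first character to the end.
For "sampler", step one produces "sampl"; step two turns that into "ampls".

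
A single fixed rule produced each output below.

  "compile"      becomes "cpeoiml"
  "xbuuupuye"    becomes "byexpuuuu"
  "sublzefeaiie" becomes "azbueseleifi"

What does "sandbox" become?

axbsdon

Each output is the input with this applied: sort the characters into alphabetical order, then take characters alternately from the front and the back (1st, last, 2nd, 2nd-last, ...).
For "sandbox" the result is "axbsdon".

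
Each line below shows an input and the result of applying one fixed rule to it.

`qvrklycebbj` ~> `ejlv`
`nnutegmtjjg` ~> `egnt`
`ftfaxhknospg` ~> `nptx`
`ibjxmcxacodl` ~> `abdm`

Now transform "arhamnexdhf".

fmrx

What's happening: keep one character in every 3, starting at position 2 (positions 2nd, 5th, 8th, ...), then sort the characters into alphabetical order.
"arhamnexdhf" → "rmxf" → "fmrx".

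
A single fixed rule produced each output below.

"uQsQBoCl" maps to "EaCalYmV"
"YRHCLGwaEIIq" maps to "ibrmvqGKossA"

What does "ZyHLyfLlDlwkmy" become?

Each output is the input with this applied: shift every letter 10 places forward in the alphabet (wrapping around), then flip the case of every letter.
"ZyHLyfLlDlwkmy" → "JiRVipVvNvguwi" → "jIrvIPvVnVGUWI".

jIrvIPvVnVGUWI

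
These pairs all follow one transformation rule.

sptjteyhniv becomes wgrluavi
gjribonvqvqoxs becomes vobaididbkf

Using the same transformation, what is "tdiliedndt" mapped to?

In each case the input is transformed by: delete the first 3 characters, then shift every letter 13 places forward in the alphabet (wrapping around) — i.e. ROT13.
"tdiliedndt" → "liedndt" → "yvrqaqg".
(Check on "sptjteyhniv": → "jteyhniv" → "wgrluavi" ✓)

yvrqaqg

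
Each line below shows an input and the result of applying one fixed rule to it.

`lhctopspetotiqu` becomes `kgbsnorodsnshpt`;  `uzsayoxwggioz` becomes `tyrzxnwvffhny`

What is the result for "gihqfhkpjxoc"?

Rule — shift every letter 1 place backward in the alphabet (wrapping around).
On "gihqfhkpjxoc" that produces "fhgpegjoiwnb".

fhgpegjoiwnb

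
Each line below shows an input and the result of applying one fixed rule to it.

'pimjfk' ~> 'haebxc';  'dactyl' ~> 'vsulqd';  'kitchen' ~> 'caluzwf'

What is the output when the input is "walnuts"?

osdfmlk

The transformation: shift every letter 8 places backward in the alphabet (wrapping around).
Applying that to "walnuts" gives "osdfmlk".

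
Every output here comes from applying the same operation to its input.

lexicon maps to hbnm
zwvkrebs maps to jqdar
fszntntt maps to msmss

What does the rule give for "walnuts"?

Looking at the pairs, the operation is to shift every letter 1 place backward in the alphabet (wrapping around), then delete the first 3 characters.
Starting from "walnuts": after the first operation, "vzkmtsr"; after the second, "mtsr".

mtsr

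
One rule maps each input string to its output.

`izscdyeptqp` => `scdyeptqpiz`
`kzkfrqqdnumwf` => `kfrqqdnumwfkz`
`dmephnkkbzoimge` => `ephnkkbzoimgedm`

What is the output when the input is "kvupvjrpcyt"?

upvjrpcytkv

What's happening: move the first 2 characters to the end (rotate left by 2).
"kvupvjrpcyt" → "upvjrpcytkv".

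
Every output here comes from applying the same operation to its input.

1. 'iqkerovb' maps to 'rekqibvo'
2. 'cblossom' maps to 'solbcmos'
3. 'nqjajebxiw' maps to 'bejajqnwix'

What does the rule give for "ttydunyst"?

The rule is to move the last 3 characters to the front (rotate right by 3), then reverse the string.
For "ttydunyst", step one produces "ystttydun"; step two turns that into "nudytttsy".

nudytttsy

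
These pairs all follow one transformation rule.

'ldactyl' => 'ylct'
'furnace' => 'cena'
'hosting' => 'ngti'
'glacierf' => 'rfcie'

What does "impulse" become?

Each output is the input with this applied: delete the first 3 characters, then move the last 2 characters to the front (rotate right by 2).
On "impulse": the first step gives "ulse", and the second then gives "seul".

seul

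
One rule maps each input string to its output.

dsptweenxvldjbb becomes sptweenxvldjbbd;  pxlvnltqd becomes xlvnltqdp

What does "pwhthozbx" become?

whthozbxp

The pattern: move the first character to the end.
Doing the same to "pwhthozbx": "whthozbxp".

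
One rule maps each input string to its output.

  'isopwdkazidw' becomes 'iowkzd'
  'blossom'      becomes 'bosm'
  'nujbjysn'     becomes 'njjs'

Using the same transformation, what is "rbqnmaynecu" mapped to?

In each case the input is transformed by: keep every other character starting from the first (positions 1st, 3rd, 5th, ...).
Applying that to "rbqnmaynecu" gives "rqmyeu".

rqmyeu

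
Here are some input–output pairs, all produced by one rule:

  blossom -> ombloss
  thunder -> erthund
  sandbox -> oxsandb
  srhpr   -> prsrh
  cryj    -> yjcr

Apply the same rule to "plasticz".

Rule — move the last 2 characters to the front (rotate right by 2).
Applying that to "plasticz" gives "czplasti".

czplasti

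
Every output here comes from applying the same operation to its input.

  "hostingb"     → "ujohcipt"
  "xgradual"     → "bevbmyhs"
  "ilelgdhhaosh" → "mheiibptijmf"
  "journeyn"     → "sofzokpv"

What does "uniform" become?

What's happening: shift every letter 1 place forward in the alphabet (wrapping around), then move the first 3 characters to the end (rotate left by 3).
Starting from "uniform": after the first operation, "vojgpsn"; after the second, "gpsnvoj".

gpsnvoj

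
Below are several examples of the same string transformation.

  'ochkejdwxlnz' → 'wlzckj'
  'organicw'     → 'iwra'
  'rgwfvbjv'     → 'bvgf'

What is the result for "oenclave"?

The pattern: keep every other character starting from the second (positions 2nd, 4th, 6th, ...), then swap the front and back halves of the string.
Working it through for "oenclave": intermediate "ecae", final "aeec".

aeec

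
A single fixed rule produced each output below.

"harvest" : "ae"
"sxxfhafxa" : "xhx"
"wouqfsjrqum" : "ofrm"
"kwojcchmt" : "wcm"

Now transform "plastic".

lt

The transformation: keep one character in every 3, starting at position 2 (positions 2nd, 5th, 8th, ...).
For "plastic" the result is "lt".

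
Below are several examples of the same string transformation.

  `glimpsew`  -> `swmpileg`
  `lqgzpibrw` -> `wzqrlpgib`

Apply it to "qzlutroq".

The transformation: sort the characters into reverse alphabetical order, then swap each adjacent pair of characters (1↔2, 3↔4, ...).
On "qzlutroq": the first step gives "zutrqqol", and the second then gives "uzrtqqlo".

uzrtqqlo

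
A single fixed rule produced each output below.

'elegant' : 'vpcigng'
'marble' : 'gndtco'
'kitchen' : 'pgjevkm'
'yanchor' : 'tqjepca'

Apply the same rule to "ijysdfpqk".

msrhfualk

The pattern: shift every letter 2 places forward in the alphabet (wrapping around), then reverse the string.
On "ijysdfpqk" that produces "msrhfualk".
(Check on "kitchen": → "mkvejgp" → "pgjevkm" ✓)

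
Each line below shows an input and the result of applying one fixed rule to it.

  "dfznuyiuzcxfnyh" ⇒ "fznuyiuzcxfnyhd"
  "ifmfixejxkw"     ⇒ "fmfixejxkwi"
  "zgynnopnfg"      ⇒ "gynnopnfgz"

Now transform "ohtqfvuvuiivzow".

htqfvuvuiivzowo

What's happening: move the first character to the end.
Applying that to "ohtqfvuvuiivzow" gives "htqfvuvuiivzowo".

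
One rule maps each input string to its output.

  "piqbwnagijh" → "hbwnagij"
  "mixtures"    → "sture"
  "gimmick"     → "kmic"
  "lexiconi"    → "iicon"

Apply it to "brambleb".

The pattern: delete the first 3 characters, then move the last character to the front.
Working it through for "brambleb": intermediate "mbleb", final "bmble".

bmble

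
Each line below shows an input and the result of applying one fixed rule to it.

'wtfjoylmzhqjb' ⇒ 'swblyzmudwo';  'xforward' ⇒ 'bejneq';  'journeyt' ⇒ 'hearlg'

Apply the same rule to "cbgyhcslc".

Rule — shift every letter 13 places forward in the alphabet (wrapping around) — i.e. ROT13, then delete the first 2 characters.
For "cbgyhcslc", step one produces "potlupfyp"; step two turns that into "tlupfyp".

tlupfyp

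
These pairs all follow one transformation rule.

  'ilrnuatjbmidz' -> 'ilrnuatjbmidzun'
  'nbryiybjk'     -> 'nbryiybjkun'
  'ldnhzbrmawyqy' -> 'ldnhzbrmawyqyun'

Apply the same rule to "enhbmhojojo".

enhbmhojojoun

Rule — append "un".
"enhbmhojojo" → "enhbmhojojoun".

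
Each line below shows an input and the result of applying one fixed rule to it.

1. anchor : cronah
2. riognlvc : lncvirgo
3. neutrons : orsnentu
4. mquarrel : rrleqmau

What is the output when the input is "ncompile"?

ipelcnmo

In each case the input is transformed by: swap each adjacent pair of characters (1↔2, 3↔4, ...), then swap the front and back halves of the string.
Starting from "ncompile": after the first operation, "cnmoipel"; after the second, "ipelcnmo".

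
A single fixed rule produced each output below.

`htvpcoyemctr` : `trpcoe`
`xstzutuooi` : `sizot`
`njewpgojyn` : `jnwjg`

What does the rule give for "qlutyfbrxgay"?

The pattern: keep every other character starting from the second (positions 2nd, 4th, 6th, ...), then take characters alternately from the front and the back (1st, last, 2nd, 2nd-last, ...).
Working it through for "qlutyfbrxgay": intermediate "ltfrgy", final "lytgfr".

lytgfr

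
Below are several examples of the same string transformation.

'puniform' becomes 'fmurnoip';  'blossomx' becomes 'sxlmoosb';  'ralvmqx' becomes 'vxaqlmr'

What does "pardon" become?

The transformation: take characters alternately from the front and the back (1st, last, 2nd, 2nd-last, ...), then swap the first and last characters.
For "pardon", step one produces "pnaord"; step two turns that into "dnaorp".

dnaorp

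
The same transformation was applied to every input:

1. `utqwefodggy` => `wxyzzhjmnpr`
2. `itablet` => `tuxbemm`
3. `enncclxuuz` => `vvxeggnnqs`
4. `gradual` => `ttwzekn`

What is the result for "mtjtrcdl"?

In each case the input is transformed by: sort the characters into alphabetical order, then shift every letter 7 places backward in the alphabet (wrapping around).
On "mtjtrcdl": the first step gives "cdjlmrtt", and the second then gives "vwcefkmm".

vwcefkmm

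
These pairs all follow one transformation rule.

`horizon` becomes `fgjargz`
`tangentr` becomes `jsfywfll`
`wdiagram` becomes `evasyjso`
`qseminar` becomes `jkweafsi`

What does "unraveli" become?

afjsnwdm

Looking at the pairs, the operation is to shift every letter 8 places backward in the alphabet (wrapping around), then swap the first and last characters.
On "unraveli": the first step gives "mfjsnwda", and the second then gives "afjsnwdm".
(Check on "tangentr": → "lsfywflj" → "jsfywfll" ✓)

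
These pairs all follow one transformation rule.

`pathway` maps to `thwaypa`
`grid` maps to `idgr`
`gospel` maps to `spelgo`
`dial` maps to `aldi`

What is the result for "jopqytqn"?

pqytqnjo

Looking at the pairs, the operation is to move the first 2 characters to the end (rotate left by 2).
"jopqytqn" → "pqytqnjo".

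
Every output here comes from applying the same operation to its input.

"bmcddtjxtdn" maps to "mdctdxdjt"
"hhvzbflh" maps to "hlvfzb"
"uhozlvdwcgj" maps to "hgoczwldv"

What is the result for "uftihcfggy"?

In each case the input is transformed by: take characters alternately from the front and the back (1st, last, 2nd, 2nd-last, ...), then delete the first 2 characters.
Applying both steps to "uftihcfggy": "uyfgtgifhc", then "fgtgifhc".

fgtgifhc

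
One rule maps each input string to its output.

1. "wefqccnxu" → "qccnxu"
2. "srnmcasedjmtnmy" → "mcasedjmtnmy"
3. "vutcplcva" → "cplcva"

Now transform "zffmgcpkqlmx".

mgcpkqlmx

The transformation: delete the first 3 characters.
So "zffmgcpkqlmx" becomes "mgcpkqlmx".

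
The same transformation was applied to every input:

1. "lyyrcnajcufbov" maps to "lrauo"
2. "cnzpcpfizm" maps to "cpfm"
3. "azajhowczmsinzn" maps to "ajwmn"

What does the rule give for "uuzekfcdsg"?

Rule — keep one character in every 3, starting at position 1 (positions 1st, 4th, 7th, ...).
So "uuzekfcdsg" becomes "uecg".

uecg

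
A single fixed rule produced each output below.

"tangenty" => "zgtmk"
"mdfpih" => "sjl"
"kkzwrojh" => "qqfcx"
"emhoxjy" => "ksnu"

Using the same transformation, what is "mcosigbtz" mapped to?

The pattern: shift every letter 6 places forward in the alphabet (wrapping around), then delete the last 3 characters.
"mcosigbtz" → "siuyomhzf" → "siuyom".

siuyom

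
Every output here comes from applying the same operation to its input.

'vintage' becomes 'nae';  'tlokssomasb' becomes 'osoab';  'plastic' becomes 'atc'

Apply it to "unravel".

rvl

What's happening: keep every other character starting from the first (positions 1st, 3rd, 5th, ...), then delete the first character.
Starting from "unravel": after the first operation, "urvl"; after the second, "rvl".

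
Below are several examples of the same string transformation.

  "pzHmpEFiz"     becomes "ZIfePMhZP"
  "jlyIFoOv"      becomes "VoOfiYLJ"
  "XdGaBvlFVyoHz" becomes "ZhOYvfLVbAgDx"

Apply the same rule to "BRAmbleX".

In each case the input is transformed by: reverse the string, then flip the case of every letter.
"BRAmbleX" → "XelbmARB" → "xELBMarb".

xELBMarb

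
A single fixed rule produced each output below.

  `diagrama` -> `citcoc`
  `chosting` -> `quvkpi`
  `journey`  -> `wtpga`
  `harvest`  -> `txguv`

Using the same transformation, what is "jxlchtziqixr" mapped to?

nejvbkskzt

The transformation: delete the first 2 characters, then shift every letter 2 places forward in the alphabet (wrapping around).
On "jxlchtziqixr": the first step gives "lchtziqixr", and the second then gives "nejvbkskzt".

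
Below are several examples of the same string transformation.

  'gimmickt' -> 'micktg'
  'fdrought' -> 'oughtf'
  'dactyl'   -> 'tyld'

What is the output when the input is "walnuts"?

nutsw

Each output is the input with this applied: move the first 3 characters to the end (rotate left by 3), then delete the last 2 characters.
Doing the same to "walnuts": "nutsw".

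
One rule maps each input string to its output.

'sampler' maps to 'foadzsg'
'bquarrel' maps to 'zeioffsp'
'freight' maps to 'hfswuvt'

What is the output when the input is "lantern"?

bobhsfz

In each case the input is transformed by: shift every letter 12 places backward in the alphabet (wrapping around), then swap the first and last characters.
"lantern" → "bobhsfz".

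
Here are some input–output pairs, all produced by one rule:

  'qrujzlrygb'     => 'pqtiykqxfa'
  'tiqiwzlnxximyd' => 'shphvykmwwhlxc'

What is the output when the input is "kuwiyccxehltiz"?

jtvhxbbwdgkshy

What's happening: shift every letter 1 place backward in the alphabet (wrapping around).
For "kuwiyccxehltiz" the result is "jtvhxbbwdgkshy".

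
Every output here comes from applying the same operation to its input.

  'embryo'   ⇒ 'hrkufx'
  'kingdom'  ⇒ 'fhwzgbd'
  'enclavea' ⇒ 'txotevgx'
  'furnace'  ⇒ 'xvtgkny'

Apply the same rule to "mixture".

Each output is the input with this applied: shift every letter 7 places backward in the alphabet (wrapping around), then reverse the string.
On "mixture": the first step gives "fbqmnkx", and the second then gives "xknmqbf".

xknmqbf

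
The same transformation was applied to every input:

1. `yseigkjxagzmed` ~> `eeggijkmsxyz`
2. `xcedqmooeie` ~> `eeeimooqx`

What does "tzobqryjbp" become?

jopqrtyz

The transformation: sort the characters into alphabetical order, then delete the first 2 characters.
"tzobqryjbp" → "bbjopqrtyz" → "jopqrtyz".
(Check on "xcedqmooeie": → "cdeeeimooqx" → "eeeimooqx" ✓)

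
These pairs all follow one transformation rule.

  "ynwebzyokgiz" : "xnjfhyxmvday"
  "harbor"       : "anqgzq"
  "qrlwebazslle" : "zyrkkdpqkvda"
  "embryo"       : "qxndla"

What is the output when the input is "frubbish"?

The pattern: swap the front and back halves of the string, then shift every letter 1 place backward in the alphabet (wrapping around).
Working it through for "frubbish": intermediate "bishfrub", final "ahrgeqta".

ahrgeqta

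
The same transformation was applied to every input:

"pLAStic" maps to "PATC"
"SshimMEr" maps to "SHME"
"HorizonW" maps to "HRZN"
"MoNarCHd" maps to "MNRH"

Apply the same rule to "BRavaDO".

What's happening: keep every other character starting from the first (positions 1st, 3rd, 5th, ...), then convert every letter to uppercase.
Applying both steps to "BRavaDO": "BaaO", then "BAAO".

BAAO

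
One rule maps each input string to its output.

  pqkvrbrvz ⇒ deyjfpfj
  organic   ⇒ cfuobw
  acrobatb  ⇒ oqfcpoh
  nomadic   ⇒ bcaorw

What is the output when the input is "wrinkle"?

kfwbyz

In each case the input is transformed by: delete the last character, then shift every letter 12 places backward in the alphabet (wrapping around).
"wrinkle" → "wrinkl" → "kfwbyz".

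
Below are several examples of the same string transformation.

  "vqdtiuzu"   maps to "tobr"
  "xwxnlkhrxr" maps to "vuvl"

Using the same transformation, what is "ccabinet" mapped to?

aayz

Looking at the pairs, the operation is to shift every letter 2 places backward in the alphabet (wrapping around), then keep only the first 4 characters.
"ccabinet" → "aayz".
(Check on "vqdtiuzu": → "tobrgsxs" → "tobr" ✓)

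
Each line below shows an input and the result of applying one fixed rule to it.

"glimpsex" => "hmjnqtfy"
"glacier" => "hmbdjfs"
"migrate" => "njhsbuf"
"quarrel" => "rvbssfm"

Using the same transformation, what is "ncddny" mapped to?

odeeoz

The pattern: shift every letter 1 place forward in the alphabet (wrapping around).
"ncddny" → "odeeoz".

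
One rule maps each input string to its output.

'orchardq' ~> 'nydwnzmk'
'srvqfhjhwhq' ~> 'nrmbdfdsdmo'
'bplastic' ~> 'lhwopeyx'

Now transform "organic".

What's happening: move the first character to the end, then shift every letter 4 places backward in the alphabet (wrapping around).
Working it through for "organic": intermediate "rganico", final "ncwjeyk".

ncwjeyk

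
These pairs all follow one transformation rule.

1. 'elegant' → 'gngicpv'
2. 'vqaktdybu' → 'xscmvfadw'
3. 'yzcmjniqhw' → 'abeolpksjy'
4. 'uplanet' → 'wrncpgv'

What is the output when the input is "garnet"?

In each case the input is transformed by: shift every letter 2 places forward in the alphabet (wrapping around).
Applying that to "garnet" gives "ictpgv".

ictpgv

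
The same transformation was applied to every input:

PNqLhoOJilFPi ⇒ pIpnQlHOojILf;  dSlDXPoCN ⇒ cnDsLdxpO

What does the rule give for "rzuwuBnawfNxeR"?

ErRZUWUbNAWFnX

What's happening: flip the case of every letter, then move the last 2 characters to the front (rotate right by 2).
So "rzuwuBnawfNxeR" becomes "ErRZUWUbNAWFnX".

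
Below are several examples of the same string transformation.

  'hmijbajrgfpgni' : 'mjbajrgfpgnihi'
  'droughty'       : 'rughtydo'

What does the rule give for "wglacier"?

gacierwl

Each output is the input with this applied: move the first 2 characters to the end (rotate left by 2), then swap the first and last characters.
Working it through for "wglacier": intermediate "lacierwg", final "gacierwl".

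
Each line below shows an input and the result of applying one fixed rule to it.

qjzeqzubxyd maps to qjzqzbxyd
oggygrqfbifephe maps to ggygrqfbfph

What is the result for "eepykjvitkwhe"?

Each output is the input with this applied: remove every vowel.
On "eepykjvitkwhe" that produces "pykjvtkwh".

pykjvtkwh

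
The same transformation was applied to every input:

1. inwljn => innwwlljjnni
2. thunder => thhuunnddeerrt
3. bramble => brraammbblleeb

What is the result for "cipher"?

The rule is to double every character, then move the first character to the end.
Working it through for "cipher": intermediate "cciipphheerr", final "ciipphheerrc".

ciipphheerrc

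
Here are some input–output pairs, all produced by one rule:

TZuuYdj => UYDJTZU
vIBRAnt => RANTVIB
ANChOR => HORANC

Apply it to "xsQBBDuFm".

BBDUFMXSQ

The rule is to move the first 3 characters to the end (rotate left by 3), then convert every letter to uppercase.
On "xsQBBDuFm": the first step gives "BBDuFmxsQ", and the second then gives "BBDUFMXSQ".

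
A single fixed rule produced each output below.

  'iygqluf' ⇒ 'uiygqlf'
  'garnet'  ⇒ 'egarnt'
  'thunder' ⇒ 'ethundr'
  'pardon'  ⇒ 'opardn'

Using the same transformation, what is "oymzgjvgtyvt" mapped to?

Looking at the pairs, the operation is to move the last character to the front, then swap the first and last characters.
On "oymzgjvgtyvt": the first step gives "toymzgjvgtyv", and the second then gives "voymzgjvgtyt".

voymzgjvgtyt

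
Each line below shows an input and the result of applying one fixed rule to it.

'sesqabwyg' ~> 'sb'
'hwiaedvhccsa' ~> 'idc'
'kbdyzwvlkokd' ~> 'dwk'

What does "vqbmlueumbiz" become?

The rule is to delete the last 2 characters, then keep one character in every 3, starting at position 3 (positions 3rd, 6th, 9th, ...).
For "vqbmlueumbiz", step one produces "vqbmlueumb"; step two turns that into "bum".
(Check on "kbdyzwvlkokd": → "kbdyzwvlko" → "dwk" ✓)

bum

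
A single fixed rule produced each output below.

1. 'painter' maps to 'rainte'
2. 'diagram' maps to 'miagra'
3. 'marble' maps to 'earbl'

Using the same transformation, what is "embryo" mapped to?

Looking at the pairs, the operation is to delete the first character, then move the last character to the front.
Applying both steps to "embryo": "mbryo", then "ombry".

ombry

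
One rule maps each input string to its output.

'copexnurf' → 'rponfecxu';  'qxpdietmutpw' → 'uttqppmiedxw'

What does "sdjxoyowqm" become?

In each case the input is transformed by: sort the characters into reverse alphabetical order, then move the first 2 characters to the end (rotate left by 2).
Working it through for "sdjxoyowqm": intermediate "yxwsqoomjd", final "wsqoomjdyx".

wsqoomjdyx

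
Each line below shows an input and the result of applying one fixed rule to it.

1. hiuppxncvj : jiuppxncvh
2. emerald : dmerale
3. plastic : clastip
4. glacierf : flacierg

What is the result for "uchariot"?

tchariou

Each output is the input with this applied: swap the first and last characters.
For "uchariot" the result is "tchariou".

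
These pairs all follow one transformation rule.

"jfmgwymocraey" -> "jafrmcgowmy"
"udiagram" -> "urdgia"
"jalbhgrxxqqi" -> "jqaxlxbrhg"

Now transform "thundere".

In each case the input is transformed by: delete the last 2 characters, then take characters alternately from the front and the back (1st, last, 2nd, 2nd-last, ...).
"thundere" → "thunde" → "tehdun".

tehdun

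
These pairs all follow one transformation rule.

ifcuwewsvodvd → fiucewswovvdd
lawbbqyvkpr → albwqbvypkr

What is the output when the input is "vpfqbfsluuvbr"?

Rule — swap each adjacent pair of characters (1↔2, 3↔4, ...).
For "vpfqbfsluuvbr" the result is "pvqffblsuubvr".

pvqffblsuubvr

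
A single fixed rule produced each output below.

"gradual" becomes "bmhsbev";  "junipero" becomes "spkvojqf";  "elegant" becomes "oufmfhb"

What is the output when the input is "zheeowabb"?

Each output is the input with this applied: shift every letter 1 place forward in the alphabet (wrapping around), then move the last 2 characters to the front (rotate right by 2).
Working it through for "zheeowabb": intermediate "aiffpxbcc", final "ccaiffpxb".

ccaiffpxb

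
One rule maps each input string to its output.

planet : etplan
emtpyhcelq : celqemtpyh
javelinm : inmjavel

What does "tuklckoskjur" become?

The transformation: move the first character to the end, then swap the front and back halves of the string.
Starting from "tuklckoskjur": after the first operation, "uklckoskjurt"; after the second, "skjurtuklcko".
(Check on "emtpyhcelq": → "mtpyhcelqe" → "celqemtpyh" ✓)

skjurtuklcko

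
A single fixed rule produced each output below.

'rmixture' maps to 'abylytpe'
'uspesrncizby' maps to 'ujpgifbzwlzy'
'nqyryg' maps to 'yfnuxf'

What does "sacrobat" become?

The pattern: shift every letter 7 places forward in the alphabet (wrapping around), then swap the front and back halves of the string.
For "sacrobat" the result is "vihazhjy".

vihazhjy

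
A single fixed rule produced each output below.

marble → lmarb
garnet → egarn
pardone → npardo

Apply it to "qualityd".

yqualit

Looking at the pairs, the operation is to delete the last character, then move the last character to the front.
Starting from "qualityd": after the first operation, "quality"; after the second, "yqualit".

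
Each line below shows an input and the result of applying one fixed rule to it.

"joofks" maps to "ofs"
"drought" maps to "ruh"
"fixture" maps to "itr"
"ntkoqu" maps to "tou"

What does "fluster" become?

lse

Looking at the pairs, the operation is to keep every other character starting from the second (positions 2nd, 4th, 6th, ...).
"fluster" → "lse".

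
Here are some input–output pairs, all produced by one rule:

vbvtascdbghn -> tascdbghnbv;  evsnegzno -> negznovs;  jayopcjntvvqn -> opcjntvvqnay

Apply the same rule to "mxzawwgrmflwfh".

Rule — delete the first character, then move the first 2 characters to the end (rotate left by 2).
For "mxzawwgrmflwfh", step one produces "xzawwgrmflwfh"; step two turns that into "awwgrmflwfhxz".
(Check on "evsnegzno": → "vsnegzno" → "negznovs" ✓)

awwgrmflwfhxz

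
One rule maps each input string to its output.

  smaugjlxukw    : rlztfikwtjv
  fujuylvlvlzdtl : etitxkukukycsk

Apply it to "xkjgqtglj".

The pattern: shift every letter 1 place backward in the alphabet (wrapping around).
Applying that to "xkjgqtglj" gives "wjifpsfki".

wjifpsfki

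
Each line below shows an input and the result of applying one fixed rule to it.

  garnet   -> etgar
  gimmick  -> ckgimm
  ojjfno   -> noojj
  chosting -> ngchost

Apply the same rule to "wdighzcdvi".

The rule is to move the last 3 characters to the front (rotate right by 3), then delete the first character.
Working it through for "wdighzcdvi": intermediate "dviwdighzc", final "viwdighzc".

viwdighzc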